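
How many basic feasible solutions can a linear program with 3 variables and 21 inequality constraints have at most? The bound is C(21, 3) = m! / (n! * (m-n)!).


Each vertex corresponds to some choice of n active constraints out of m, so the number of vertices is at most C(m, n) = m! / (n!(m-n)!).
m = 21, n = 3
Numerator: 21 * 20 * 19
Denominator: 3! = 6
C(21, 3) = 1330


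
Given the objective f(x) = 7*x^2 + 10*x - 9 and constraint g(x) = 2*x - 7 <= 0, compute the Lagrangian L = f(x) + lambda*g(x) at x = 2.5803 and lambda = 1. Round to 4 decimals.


Step 1: Evaluate f(x).
f(2.5803) = 7*2.5803^2 + 10*2.5803 - 9 = 63.4086
Step 2: Evaluate g(x).
g(2.5803) = 2*2.5803 - 7 = -1.8394
Step 3: Compute Lagrangian.
L = 63.4086 + 1*-1.8394 = 61.5692


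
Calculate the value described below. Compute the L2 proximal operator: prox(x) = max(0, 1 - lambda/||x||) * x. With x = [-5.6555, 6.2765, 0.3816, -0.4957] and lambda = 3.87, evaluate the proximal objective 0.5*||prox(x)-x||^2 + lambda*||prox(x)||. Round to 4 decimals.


Step 1: Compute ||x||.
||x|| = 8.4717
Step 2: Compute scaling factor.
scale = max(0, 1 - 3.87/8.4717) = 0.5432
Step 3: prox(x) = [-3.072, 3.4093, 0.2073, -0.2693]
||prox(x)|| = 4.6017
Step 4: Proximal objective.
0.5*||prox-x||^2 = 7.4885
lambda*||prox|| = 17.8086
Total = 25.2972


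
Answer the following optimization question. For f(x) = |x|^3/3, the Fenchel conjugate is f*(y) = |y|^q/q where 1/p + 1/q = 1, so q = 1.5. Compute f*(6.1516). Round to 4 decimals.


The conjugate exponent q satisfies 1/p + 1/q = 1.
p = 3, so q = 3/(3 - 1) = 1.5
|y|^q = 6.1516^1.5 = 15.2575
f*(6.1516) = 15.2575 / 1.5 = 10.1716


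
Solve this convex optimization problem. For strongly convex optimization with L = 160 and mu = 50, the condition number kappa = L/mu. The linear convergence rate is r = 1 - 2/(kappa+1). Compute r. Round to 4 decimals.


Step 1: Compute the condition number.
kappa = L/mu = 160/50 = 3.2
Step 2: Compute the convergence rate.
r = 1 - 2/(kappa + 1) = 1 - 2*mu/(L + mu) = (L - mu)/(L + mu) = 110/210 = 0.5238


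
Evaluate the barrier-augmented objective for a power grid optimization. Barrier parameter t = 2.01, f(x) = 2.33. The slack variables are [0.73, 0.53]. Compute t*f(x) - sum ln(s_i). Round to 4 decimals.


Step 1: Compute log-barrier.
ln values: [-0.3147, -0.6349]
phi = -(-0.3147 - 0.6349) = 0.9496
Step 2: Compute augmented objective.
t*f(x) = 2.01*2.33 = 4.6833
Total = 4.6833 + 0.9496 = 5.6329


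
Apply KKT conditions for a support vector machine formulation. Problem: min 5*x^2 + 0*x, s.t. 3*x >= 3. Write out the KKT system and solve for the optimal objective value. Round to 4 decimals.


Step 1: Try lambda = 0 (constraint inactive).
x_unc = 0/(2*5) = 0.0
Check: 3*0.0 = 0.0 < 3 -- violated!
Step 2: Constraint must be active: 3*x = 3
x* = 3/3 = 1.0
lambda = (2*5*1.0 + 0)/3 = 3.3333
Step 3: Compute optimal value.
f(x*) = 5*1.0^2 + 0*1.0 = 5.0


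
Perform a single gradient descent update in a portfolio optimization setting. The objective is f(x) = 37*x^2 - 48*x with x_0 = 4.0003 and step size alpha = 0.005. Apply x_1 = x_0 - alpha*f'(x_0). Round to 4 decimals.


We compute the gradient at x_0 and apply the update.
f'(x) = 74*x - 48
f'(4.0003) = 74*4.0003 - 48 = 248.0222
x_1 = 4.0003 - 0.005*248.0222 = 2.7602


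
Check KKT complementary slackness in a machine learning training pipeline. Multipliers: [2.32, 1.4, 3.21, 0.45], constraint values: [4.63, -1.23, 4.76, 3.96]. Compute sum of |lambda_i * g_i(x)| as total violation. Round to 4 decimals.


KKT complementary slackness check:
lambda_1 * g_1 = 2.32 * 4.63 = 10.7416
lambda_2 * g_2 = 1.4 * -1.23 = -1.722
lambda_3 * g_3 = 3.21 * 4.76 = 15.2796
lambda_4 * g_4 = 0.45 * 3.96 = 1.782
Total violation = 10.7416 + 1.722 + 15.2796 + 1.782 = 29.5252


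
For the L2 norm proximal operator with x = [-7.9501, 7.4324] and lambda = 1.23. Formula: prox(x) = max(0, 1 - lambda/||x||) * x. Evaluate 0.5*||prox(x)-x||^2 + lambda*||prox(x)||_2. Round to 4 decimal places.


Step 1: Compute ||x||.
||x|| = 10.8832
Step 2: Compute scaling factor.
scale = max(0, 1 - 1.23/10.8832) = 0.887
Step 3: prox(x) = [-7.0516, 6.5924]
||prox(x)|| = 9.6532
Step 4: Proximal objective.
0.5*||prox-x||^2 = 0.7565
lambda*||prox|| = 11.8734
Total = 12.6299


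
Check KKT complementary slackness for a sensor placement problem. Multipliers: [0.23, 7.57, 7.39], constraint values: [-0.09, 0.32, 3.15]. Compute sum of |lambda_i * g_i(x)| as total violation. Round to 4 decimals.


KKT complementary slackness check:
lambda_1 * g_1 = 0.23 * -0.09 = -0.0207
lambda_2 * g_2 = 7.57 * 0.32 = 2.4224
lambda_3 * g_3 = 7.39 * 3.15 = 23.2785
Total violation = 0.0207 + 2.4224 + 23.2785 = 25.7216


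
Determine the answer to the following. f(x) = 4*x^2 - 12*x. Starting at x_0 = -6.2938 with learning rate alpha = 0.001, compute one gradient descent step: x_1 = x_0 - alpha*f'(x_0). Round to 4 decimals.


We compute the gradient at x_0 and apply the update.
f'(x) = 8*x - 12
f'(-6.2938) = 8*-6.2938 - 12 = -62.3504
x_1 = -6.2938 - 0.001*-62.3504 = -6.2314


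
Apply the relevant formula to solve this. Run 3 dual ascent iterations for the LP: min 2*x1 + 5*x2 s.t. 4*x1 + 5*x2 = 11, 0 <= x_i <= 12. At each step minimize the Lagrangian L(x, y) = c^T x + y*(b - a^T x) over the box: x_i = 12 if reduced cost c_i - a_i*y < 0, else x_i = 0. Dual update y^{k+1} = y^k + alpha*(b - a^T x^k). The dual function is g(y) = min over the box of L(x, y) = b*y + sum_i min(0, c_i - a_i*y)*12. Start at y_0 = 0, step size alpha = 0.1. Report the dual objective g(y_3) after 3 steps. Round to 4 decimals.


Dual ascent for LP: min 2*x1 + 5*x2, 4*x1 + 5*x2 = 11, 0 <= x_i <= 12
Step 1: y^k = 0.0, reduced costs: (2.0, 5.0)
  x^k = (0.0, 0.0), subgradient = b - a^T x = 11.0
  y^{k+1} = 0.0 + 0.1*11.0 = 1.1
Step 2: y^k = 1.1, reduced costs: (-2.4, -0.5)
  x^k = (12.0, 12.0), subgradient = b - a^T x = -97.0
  y^{k+1} = 1.1 + 0.1*-97.0 = -8.6
Step 3: y^k = -8.6, reduced costs: (36.4, 48.0)
  x^k = (0.0, 0.0), subgradient = b - a^T x = 11.0
  y^{k+1} = -8.6 + 0.1*11.0 = -7.5
Dual objective at y_3 = -7.5: reduced costs (32.0, 42.5), box minimizer x = (0.0, 0.0)
g(y_3) = b*y + (c1 - a1*y)*x1 + (c2 - a2*y)*x2 = 11*(-7.5) + 32.0*0.0 + 42.5*0.0 = -82.5 + 0.0 + 0.0 = -82.5


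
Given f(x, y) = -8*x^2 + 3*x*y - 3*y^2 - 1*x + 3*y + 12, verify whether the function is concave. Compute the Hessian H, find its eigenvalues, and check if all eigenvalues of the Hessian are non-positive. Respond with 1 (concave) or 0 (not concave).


The Hessian of f(x,y) = -8*x^2 + 3*x*y - 3*y^2 - 1*x + 3*y + 12 is:
H = [[-16, 3], [3, -6]]
Trace = -16 - 6 = -22
Determinant = -16*-6 - (3)^2 = 87
Discriminant = (-22)^2 - 4*87 = 136.0
Eigenvalues: lambda_1 = -16.831, lambda_2 = -5.169
The function is concave.

1


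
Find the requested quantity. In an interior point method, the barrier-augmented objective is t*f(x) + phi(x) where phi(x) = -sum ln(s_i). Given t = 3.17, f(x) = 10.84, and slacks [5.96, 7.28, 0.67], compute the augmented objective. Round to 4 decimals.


Step 1: Compute log-barrier.
ln values: [1.7851, 1.9851, -0.4005]
phi = -(1.7851 + 1.9851 - 0.4005) = -3.3697
Step 2: Compute augmented objective.
t*f(x) = 3.17*10.84 = 34.3628
Total = 34.3628 - 3.3697 = 30.9931


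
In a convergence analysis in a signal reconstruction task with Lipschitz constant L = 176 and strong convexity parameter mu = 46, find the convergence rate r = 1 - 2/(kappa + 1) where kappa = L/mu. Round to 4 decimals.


Step 1: Compute the condition number.
kappa = L/mu = 176/46 = 3.8261
Step 2: Compute the convergence rate.
r = 1 - 2/(kappa + 1) = 1 - 2*mu/(L + mu) = (L - mu)/(L + mu) = 130/222 = 0.5856


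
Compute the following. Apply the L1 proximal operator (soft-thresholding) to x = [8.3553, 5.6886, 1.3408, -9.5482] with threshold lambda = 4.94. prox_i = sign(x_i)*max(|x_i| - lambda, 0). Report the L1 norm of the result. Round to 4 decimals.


Soft-thresholding with lambda = 4.94:
prox(8.3553) = sign(8.3553)*max(|8.3553| - 4.94, 0) = 3.4153
prox(5.6886) = sign(5.6886)*max(|5.6886| - 4.94, 0) = 0.7486
prox(1.3408) = sign(1.3408)*max(|1.3408| - 4.94, 0) = 0.0
prox(-9.5482) = sign(-9.5482)*max(|-9.5482| - 4.94, 0) = -4.6082
prox(x) = [3.4153, 0.7486, 0.0, -4.6082]
||prox(x)||_1 = 3.4153 + 0.7486 + 0.0 + 4.6082 = 8.7721


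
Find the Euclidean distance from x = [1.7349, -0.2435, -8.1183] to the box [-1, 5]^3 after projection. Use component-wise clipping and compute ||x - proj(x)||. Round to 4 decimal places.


Project each component onto [-1, 5].
clip(1.7349) = 1.7349, clip(-0.2435) = -0.2435, clip(-8.1183) = -1.0
Projection = [1.7349, -0.2435, -1.0]
Squared diffs: [0.0, 0.0, 50.6702]
Distance = sqrt(50.6702) = 7.1183


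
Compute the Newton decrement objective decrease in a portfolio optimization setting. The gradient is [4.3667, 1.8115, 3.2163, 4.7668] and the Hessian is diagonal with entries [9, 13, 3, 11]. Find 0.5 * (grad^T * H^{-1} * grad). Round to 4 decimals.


Step 1: H is diagonal, so H^(-1) * g = [0.4852, 0.1393, 1.0721, 0.4333].
Step 2: g^T H^(-1) g = sum_i g_i^2 / H_ii
  = (4.3667)^2/9 + (1.8115)^2/13 + (3.2163)^2/3 + (4.7668)^2/11
  = 2.1187 + 0.2524 + 3.4482 + 2.0657 = 7.885
Step 3: Objective decrease = 0.5 * g^T H^(-1) g = 3.9425


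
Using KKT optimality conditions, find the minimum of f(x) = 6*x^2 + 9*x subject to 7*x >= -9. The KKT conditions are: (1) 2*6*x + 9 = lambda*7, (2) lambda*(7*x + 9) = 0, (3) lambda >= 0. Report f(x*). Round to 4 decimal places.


Step 1: Try lambda = 0 (constraint inactive).
Stationarity: 2*6*x + 9 = 0
x* = -9/(2*6) = -0.75
Check constraint: 7*-0.75 = -5.25 >= -9 -- satisfied.
Step 2: Compute optimal value.
f(x*) = 6*(-0.75)^2 + 9*(-0.75) = -3.375


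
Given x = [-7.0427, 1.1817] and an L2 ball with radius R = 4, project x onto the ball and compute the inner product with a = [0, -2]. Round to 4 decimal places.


Step 1: Compute ||x|| (intermediates to 6 decimals).
||x|| = sqrt((-7.0427)^2 + 1.1817^2) = 7.141151
Step 2: Project.
Since ||x|| > R, scale = R/||x|| = 4/7.141151 = 0.560134, proj(x) = scale * x
proj(x) = [-3.944856, 0.66191]
Step 3: Dot product.
a^T * proj(x) = 0*(-3.944856) - 2*0.66191 = -1.3238


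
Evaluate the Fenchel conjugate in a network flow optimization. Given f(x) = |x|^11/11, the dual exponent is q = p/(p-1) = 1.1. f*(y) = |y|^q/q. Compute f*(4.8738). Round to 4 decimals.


The conjugate exponent q satisfies 1/p + 1/q = 1.
p = 11, so q = 11/(11 - 1) = 1.1
|y|^q = 4.8738^1.1 = 5.7102
f*(4.8738) = 5.7102 / 1.1 = 5.1911


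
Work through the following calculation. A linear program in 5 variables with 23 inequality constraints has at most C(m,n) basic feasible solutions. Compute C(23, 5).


Each vertex corresponds to some choice of n active constraints out of m, so the number of vertices is at most C(m, n) = m! / (n!(m-n)!).
m = 23, n = 5
Numerator: 23 * 22 * 21 * 20 * 19
Denominator: 5! = 120
C(23, 5) = 33649


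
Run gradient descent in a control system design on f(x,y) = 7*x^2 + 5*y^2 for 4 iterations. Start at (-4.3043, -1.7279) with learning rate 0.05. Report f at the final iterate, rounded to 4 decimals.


Gradient descent on f(x,y) = 7*x^2 + 5*y^2.
Starting point: (-4.3043, -1.7279), alpha = 0.05
Step 1: grad_x = 2*7*-4.3043 = -60.2602, grad_y = 2*5*-1.7279 = -17.279
  x_1 = -4.3043 - 0.05*-60.2602 = -1.2913
  y_1 = -1.7279 - 0.05*-17.279 = -0.864
Step 2: grad_x = 2*7*-1.2913 = -18.0781, grad_y = 2*5*-0.864 = -8.6395
  x_2 = -1.2913 - 0.05*-18.0781 = -0.3874
  y_2 = -0.864 - 0.05*-8.6395 = -0.432
Step 3: grad_x = 2*7*-0.3874 = -5.4234, grad_y = 2*5*-0.432 = -4.3198
  x_3 = -0.3874 - 0.05*-5.4234 = -0.1162
  y_3 = -0.432 - 0.05*-4.3198 = -0.216
Step 4: grad_x = 2*7*-0.1162 = -1.627, grad_y = 2*5*-0.216 = -2.1599
  x_4 = -0.1162 - 0.05*-1.627 = -0.0349
  y_4 = -0.216 - 0.05*-2.1599 = -0.108
f(-0.0349, -0.108) = 7*(-0.0349)^2 + 5*(-0.108)^2 = 0.0668


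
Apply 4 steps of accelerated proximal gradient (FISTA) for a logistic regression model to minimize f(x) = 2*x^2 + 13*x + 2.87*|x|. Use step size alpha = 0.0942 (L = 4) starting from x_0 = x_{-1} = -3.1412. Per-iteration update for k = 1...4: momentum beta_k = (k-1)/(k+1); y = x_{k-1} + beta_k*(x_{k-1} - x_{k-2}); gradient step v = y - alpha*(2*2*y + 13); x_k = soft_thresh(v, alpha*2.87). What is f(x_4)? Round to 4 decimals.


FISTA on f(x) = 2*x^2 + 13*x + 2.87*|x|
L = 4, alpha = 0.0942
Iteration 1: beta = 0.0, y = -3.1412 + 0.0*(-3.1412 + 3.1412) = -3.1412
  grad(y) = 0.4352, v = y - alpha*grad = -3.1822
  prox(v) = soft_thresh(-3.1822, 0.2704) = -2.9118
Iteration 2: beta = 0.3333, y = -2.9118 + 0.3333*(-2.9118 + 3.1412) = -2.8354
  grad(y) = 1.6584, v = y - alpha*grad = -2.9916
  prox(v) = soft_thresh(-2.9916, 0.2704) = -2.7213
Iteration 3: beta = 0.5, y = -2.7213 + 0.5*(-2.7213 + 2.9118) = -2.626
  grad(y) = 2.4961, v = y - alpha*grad = -2.8611
  prox(v) = soft_thresh(-2.8611, 0.2704) = -2.5908
Iteration 4: beta = 0.6, y = -2.5908 + 0.6*(-2.5908 + 2.7213) = -2.5124
  grad(y) = 2.9502, v = y - alpha*grad = -2.7904
  prox(v) = soft_thresh(-2.7904, 0.2704) = -2.52
f(x_4) = 2*(-2.52)^2 + 13*(-2.52) + 2.87*|-2.52| = -12.8268


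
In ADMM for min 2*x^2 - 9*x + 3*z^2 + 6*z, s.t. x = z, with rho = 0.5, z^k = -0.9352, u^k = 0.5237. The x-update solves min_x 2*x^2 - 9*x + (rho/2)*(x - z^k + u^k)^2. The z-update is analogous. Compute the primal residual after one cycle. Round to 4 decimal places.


ADMM iteration with rho = 0.5, z^k = -0.9352, u^k = 0.5237
Step 1: x-update.
Minimize 2*x^2 - 9*x + (0.5/2)*(x + 0.9352 + 0.5237)^2
FOC: (2*2 + 0.5)*x = 9 + 0.5*(-0.9352 - 0.5237)
x^{k+1} = 1.8379
Step 2: z-update.
Minimize 3*z^2 + 6*z + (0.5/2)*(1.8379 - z + 0.5237)^2
FOC: (2*3 + 0.5)*z = -6 + 0.5*(1.8379 + 0.5237)
z^{k+1} = -0.7414
Step 3: u-update.
u^{k+1} = 0.5237 + 1.8379 + 0.7414 = 3.103
Step 4: Primal residual = |1.8379 + 0.7414| = 2.5793


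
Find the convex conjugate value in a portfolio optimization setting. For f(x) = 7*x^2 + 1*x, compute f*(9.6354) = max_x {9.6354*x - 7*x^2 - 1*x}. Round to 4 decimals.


f*(y) = sup_x {y*x - a*x^2 - b*x} = sup_x {(y-b)*x - a*x^2}
FOC: (y - b) - 2a*x = 0 => x* = (y - b)/(2a)
x* = (9.6354 - 1)/(2*7) = 0.6168
f*(9.6354) = (y-b)^2/(4a) = (9.6354 - 1)^2/(4*7)
= 74.5701/28 = 2.6632


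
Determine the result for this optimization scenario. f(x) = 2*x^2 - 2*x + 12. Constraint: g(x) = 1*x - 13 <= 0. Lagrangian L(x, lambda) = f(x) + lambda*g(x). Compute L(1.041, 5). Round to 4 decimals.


Step 1: Evaluate f(x).
f(1.041) = 2*1.041^2 - 2*1.041 + 12 = 12.0854
Step 2: Evaluate g(x).
g(1.041) = 1*1.041 - 13 = -11.959
Step 3: Compute Lagrangian.
L = 12.0854 + 5*-11.959 = -47.7096


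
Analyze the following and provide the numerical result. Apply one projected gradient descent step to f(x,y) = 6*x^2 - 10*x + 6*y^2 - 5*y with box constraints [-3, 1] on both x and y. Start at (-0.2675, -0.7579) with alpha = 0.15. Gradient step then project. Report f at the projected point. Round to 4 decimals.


Step 1: Compute gradient at (-0.2675, -0.7579).
grad_x = 2*6*-0.2675 - 10 = -13.21
grad_y = 2*6*-0.7579 - 5 = -14.0948
Step 2: Gradient step.
x_raw = -0.2675 - 0.15*-13.21 = 1.714
y_raw = -0.7579 - 0.15*-14.0948 = 1.3563
Step 3: Project onto [-3, 1].
x_proj = clip(1.714) = 1.0
y_proj = clip(1.3563) = 1.0
Step 4: Evaluate f.
f(1.0, 1.0) = -3.0


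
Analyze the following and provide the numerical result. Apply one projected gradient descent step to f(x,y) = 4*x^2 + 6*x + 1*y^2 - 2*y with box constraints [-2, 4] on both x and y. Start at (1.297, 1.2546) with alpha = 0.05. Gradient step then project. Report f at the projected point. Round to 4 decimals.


Step 1: Compute gradient at (1.297, 1.2546).
grad_x = 2*4*1.297 + 6 = 16.376
grad_y = 2*1*1.2546 - 2 = 0.5092
Step 2: Gradient step.
x_raw = 1.297 - 0.05*16.376 = 0.4782
y_raw = 1.2546 - 0.05*0.5092 = 1.2291
Step 3: Project onto [-2, 4].
x_proj = clip(0.4782) = 0.4782
y_proj = clip(1.2291) = 1.2291
Step 4: Evaluate f.
f(0.4782, 1.2291) = 2.8364


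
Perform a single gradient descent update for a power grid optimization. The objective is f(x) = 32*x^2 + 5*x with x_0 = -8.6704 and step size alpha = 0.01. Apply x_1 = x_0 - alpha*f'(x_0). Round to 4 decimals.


We compute the gradient at x_0 and apply the update.
f'(x) = 64*x + 5
f'(-8.6704) = 64*-8.6704 + 5 = -549.9056
x_1 = -8.6704 - 0.01*-549.9056 = -3.1713


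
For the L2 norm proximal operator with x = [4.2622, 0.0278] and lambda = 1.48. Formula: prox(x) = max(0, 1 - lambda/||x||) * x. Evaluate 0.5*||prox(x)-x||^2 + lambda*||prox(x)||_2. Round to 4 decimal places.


Step 1: Compute ||x||.
||x|| = 4.2623
Step 2: Compute scaling factor.
scale = max(0, 1 - 1.48/4.2623) = 0.6528
Step 3: prox(x) = [2.7822, 0.0181]
||prox(x)|| = 2.7823
Step 4: Proximal objective.
0.5*||prox-x||^2 = 1.0952
lambda*||prox|| = 4.1178
Total = 5.213


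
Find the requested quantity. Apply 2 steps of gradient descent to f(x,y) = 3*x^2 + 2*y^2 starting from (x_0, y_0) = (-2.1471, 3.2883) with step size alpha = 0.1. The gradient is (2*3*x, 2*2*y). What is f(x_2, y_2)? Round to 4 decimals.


Gradient descent on f(x,y) = 3*x^2 + 2*y^2.
Starting point: (-2.1471, 3.2883), alpha = 0.1
Step 1: grad_x = 2*3*-2.1471 = -12.8826, grad_y = 2*2*3.2883 = 13.1532
  x_1 = -2.1471 - 0.1*-12.8826 = -0.8588
  y_1 = 3.2883 - 0.1*13.1532 = 1.973
Step 2: grad_x = 2*3*-0.8588 = -5.153, grad_y = 2*2*1.973 = 7.8919
  x_2 = -0.8588 - 0.1*-5.153 = -0.3435
  y_2 = 1.973 - 0.1*7.8919 = 1.1838
f(-0.3435, 1.1838) = 3*(-0.3435)^2 + 2*1.1838^2 = 3.1568


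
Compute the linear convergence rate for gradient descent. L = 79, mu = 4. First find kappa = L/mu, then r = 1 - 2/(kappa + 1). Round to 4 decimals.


Step 1: Compute the condition number.
kappa = L/mu = 79/4 = 19.75
Step 2: Compute the convergence rate.
r = 1 - 2/(kappa + 1) = 1 - 2*mu/(L + mu) = (L - mu)/(L + mu) = 75/83 = 0.9036


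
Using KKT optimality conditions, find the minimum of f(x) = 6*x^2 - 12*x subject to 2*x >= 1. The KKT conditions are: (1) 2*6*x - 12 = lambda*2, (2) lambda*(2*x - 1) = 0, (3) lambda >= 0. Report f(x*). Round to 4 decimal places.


Step 1: Try lambda = 0 (constraint inactive).
Stationarity: 2*6*x - 12 = 0
x* = 12/(2*6) = 1.0
Check constraint: 2*1.0 = 2.0 >= 1 -- satisfied.
Step 2: Compute optimal value.
f(x*) = 6*1.0^2 - 12*1.0 = -6.0


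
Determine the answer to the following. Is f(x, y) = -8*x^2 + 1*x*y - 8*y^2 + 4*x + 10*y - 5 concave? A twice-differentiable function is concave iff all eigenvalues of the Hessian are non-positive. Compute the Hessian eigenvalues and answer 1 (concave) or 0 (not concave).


The Hessian of f(x,y) = -8*x^2 + 1*x*y - 8*y^2 + 4*x + 10*y - 5 is:
H = [[-16, 1], [1, -16]]
Trace = -16 - 16 = -32
Determinant = -16*-16 - (1)^2 = 255
Discriminant = (-32)^2 - 4*255 = 4.0
Eigenvalues: lambda_1 = -17.0, lambda_2 = -15.0
The function is concave.

1


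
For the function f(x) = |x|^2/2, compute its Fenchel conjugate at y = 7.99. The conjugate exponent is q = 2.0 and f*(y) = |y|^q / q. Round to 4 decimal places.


The conjugate exponent q satisfies 1/p + 1/q = 1.
p = 2, so q = 2/(2 - 1) = 2.0
|y|^q = 7.99^2.0 = 63.8401
f*(7.99) = 63.8401 / 2.0 = 31.9201


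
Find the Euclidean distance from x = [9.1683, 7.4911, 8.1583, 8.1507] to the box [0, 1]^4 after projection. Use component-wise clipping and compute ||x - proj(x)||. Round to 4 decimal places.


Project each component onto [0, 1].
clip(9.1683) = 1.0, clip(7.4911) = 1.0, clip(8.1583) = 1.0, clip(8.1507) = 1.0
Projection = [1.0, 1.0, 1.0, 1.0]
Squared diffs: [66.7211, 42.1344, 51.2413, 51.1325]
Distance = sqrt(211.2293) = 14.5337


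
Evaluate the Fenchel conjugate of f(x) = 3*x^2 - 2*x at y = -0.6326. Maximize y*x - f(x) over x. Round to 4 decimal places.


f*(y) = sup_x {y*x - a*x^2 - b*x} = sup_x {(y-b)*x - a*x^2}
FOC: (y - b) - 2a*x = 0 => x* = (y - b)/(2a)
x* = (-0.6326 + 2)/(2*3) = 0.2279
f*(-0.6326) = (y-b)^2/(4a) = (-0.6326 + 2)^2/(4*3)
= 1.8698/12 = 0.1558


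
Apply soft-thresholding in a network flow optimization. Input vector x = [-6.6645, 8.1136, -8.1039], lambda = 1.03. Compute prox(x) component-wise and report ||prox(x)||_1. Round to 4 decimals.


Soft-thresholding with lambda = 1.03:
prox(-6.6645) = sign(-6.6645)*max(|-6.6645| - 1.03, 0) = -5.6345
prox(8.1136) = sign(8.1136)*max(|8.1136| - 1.03, 0) = 7.0836
prox(-8.1039) = sign(-8.1039)*max(|-8.1039| - 1.03, 0) = -7.0739
prox(x) = [-5.6345, 7.0836, -7.0739]
||prox(x)||_1 = 5.6345 + 7.0836 + 7.0739 = 19.792


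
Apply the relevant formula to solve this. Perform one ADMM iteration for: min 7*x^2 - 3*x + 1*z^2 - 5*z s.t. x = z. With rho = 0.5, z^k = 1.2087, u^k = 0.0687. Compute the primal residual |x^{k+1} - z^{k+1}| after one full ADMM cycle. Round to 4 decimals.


ADMM iteration with rho = 0.5, z^k = 1.2087, u^k = 0.0687
Step 1: x-update.
Minimize 7*x^2 - 3*x + (0.5/2)*(x - 1.2087 + 0.0687)^2
FOC: (2*7 + 0.5)*x = 3 + 0.5*(1.2087 - 0.0687)
x^{k+1} = 0.2462
Step 2: z-update.
Minimize 1*z^2 - 5*z + (0.5/2)*(0.2462 - z + 0.0687)^2
FOC: (2*1 + 0.5)*z = 5 + 0.5*(0.2462 + 0.0687)
z^{k+1} = 2.063
Step 3: u-update.
u^{k+1} = 0.0687 + 0.2462 - 2.063 = -1.7481
Step 4: Primal residual = |0.2462 - 2.063| = 1.8168


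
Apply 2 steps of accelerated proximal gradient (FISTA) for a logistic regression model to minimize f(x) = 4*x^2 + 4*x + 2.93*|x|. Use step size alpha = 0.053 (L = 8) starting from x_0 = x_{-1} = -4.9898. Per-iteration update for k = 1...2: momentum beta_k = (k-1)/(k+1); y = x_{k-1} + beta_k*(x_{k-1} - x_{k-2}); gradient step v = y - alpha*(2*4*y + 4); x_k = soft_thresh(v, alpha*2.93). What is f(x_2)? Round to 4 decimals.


FISTA on f(x) = 4*x^2 + 4*x + 2.93*|x|
L = 8, alpha = 0.053
Iteration 1: beta = 0.0, y = -4.9898 + 0.0*(-4.9898 + 4.9898) = -4.9898
  grad(y) = -35.9184, v = y - alpha*grad = -3.0861
  prox(v) = soft_thresh(-3.0861, 0.1553) = -2.9308
Iteration 2: beta = 0.3333, y = -2.9308 + 0.3333*(-2.9308 + 4.9898) = -2.2445
  grad(y) = -13.9561, v = y - alpha*grad = -1.5048
  prox(v) = soft_thresh(-1.5048, 0.1553) = -1.3495
f(x_2) = 4*(-1.3495)^2 + 4*(-1.3495) + 2.93*|-1.3495| = 5.8411


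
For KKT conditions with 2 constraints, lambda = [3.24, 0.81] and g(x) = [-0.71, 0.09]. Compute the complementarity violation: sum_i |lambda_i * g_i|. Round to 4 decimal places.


KKT complementary slackness check:
lambda_1 * g_1 = 3.24 * -0.71 = -2.3004
lambda_2 * g_2 = 0.81 * 0.09 = 0.0729
Total violation = 2.3004 + 0.0729 = 2.3733


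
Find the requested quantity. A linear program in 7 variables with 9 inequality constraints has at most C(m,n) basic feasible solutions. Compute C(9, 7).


Each vertex corresponds to some choice of n active constraints out of m, so the number of vertices is at most C(m, n) = m! / (n!(m-n)!).
m = 9, n = 7
Numerator: 9 * 8 * 7 * 6 * 5 * 4 * 3
Denominator: 7! = 5040
C(9, 7) = 36


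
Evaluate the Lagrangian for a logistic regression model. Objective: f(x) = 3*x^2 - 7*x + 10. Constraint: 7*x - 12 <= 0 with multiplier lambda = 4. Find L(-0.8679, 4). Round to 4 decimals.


Step 1: Evaluate f(x).
f(-0.8679) = 3*(-0.8679)^2 - 7*(-0.8679) + 10 = 18.3351
Step 2: Evaluate g(x).
g(-0.8679) = 7*-0.8679 - 12 = -18.0753
Step 3: Compute Lagrangian.
L = 18.3351 + 4*-18.0753 = -53.9661


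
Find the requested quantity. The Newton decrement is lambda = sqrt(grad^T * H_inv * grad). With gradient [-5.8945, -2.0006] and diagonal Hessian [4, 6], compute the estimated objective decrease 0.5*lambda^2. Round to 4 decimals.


Step 1: H is diagonal, so H^(-1) * g = [-1.4736, -0.3334].
Step 2: g^T H^(-1) g = sum_i g_i^2 / H_ii
  = (-5.8945)^2/4 + (-2.0006)^2/6
  = 8.6863 + 0.6671 = 9.3533
Step 3: Objective decrease = 0.5 * g^T H^(-1) g = 4.6767


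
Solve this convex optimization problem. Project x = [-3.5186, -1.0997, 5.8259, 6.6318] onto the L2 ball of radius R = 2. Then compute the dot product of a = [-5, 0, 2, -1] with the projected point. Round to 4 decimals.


Step 1: Compute ||x|| (intermediates to 6 decimals).
||x|| = sqrt((-3.5186)^2 + (-1.0997)^2 + 5.8259^2 + 6.6318^2) = 9.566178
Step 2: Project.
Since ||x|| > R, scale = R/||x|| = 2/9.566178 = 0.20907, proj(x) = scale * x
proj(x) = [-0.735634, -0.229914, 1.218021, 1.38651]
Step 3: Dot product.
a^T * proj(x) = -5*(-0.735634) + 0*(-0.229914) + 2*1.218021 - 1*1.38651 = 4.7277


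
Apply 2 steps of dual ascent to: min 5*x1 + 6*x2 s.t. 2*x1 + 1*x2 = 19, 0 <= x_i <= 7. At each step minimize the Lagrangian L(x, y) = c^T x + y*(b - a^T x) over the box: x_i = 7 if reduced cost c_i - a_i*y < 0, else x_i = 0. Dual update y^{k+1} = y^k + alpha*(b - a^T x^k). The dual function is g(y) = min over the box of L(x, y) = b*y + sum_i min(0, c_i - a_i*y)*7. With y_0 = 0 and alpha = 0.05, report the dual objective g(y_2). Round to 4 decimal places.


Dual ascent for LP: min 5*x1 + 6*x2, 2*x1 + 1*x2 = 19, 0 <= x_i <= 7
Step 1: y^k = 0.0, reduced costs: (5.0, 6.0)
  x^k = (0.0, 0.0), subgradient = b - a^T x = 19.0
  y^{k+1} = 0.0 + 0.05*19.0 = 0.95
Step 2: y^k = 0.95, reduced costs: (3.1, 5.05)
  x^k = (0.0, 0.0), subgradient = b - a^T x = 19.0
  y^{k+1} = 0.95 + 0.05*19.0 = 1.9
Dual objective at y_2 = 1.9: reduced costs (1.2, 4.1), box minimizer x = (0.0, 0.0)
g(y_2) = b*y + (c1 - a1*y)*x1 + (c2 - a2*y)*x2 = 19*1.9 + 1.2*0.0 + 4.1*0.0 = 36.1 + 0.0 + 0.0 = 36.1


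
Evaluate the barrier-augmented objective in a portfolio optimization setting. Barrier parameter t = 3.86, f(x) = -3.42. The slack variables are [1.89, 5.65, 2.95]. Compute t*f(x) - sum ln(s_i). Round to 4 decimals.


Step 1: Compute log-barrier.
ln values: [0.6366, 1.7317, 1.0818]
phi = -(0.6366 + 1.7317 + 1.0818) = -3.45
Step 2: Compute augmented objective.
t*f(x) = 3.86*-3.42 = -13.2012
Total = -13.2012 - 3.45 = -16.6512


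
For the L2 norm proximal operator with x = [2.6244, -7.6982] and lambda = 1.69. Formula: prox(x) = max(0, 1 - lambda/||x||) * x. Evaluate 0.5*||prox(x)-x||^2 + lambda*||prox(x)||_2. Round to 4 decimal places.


Step 1: Compute ||x||.
||x|| = 8.1333
Step 2: Compute scaling factor.
scale = max(0, 1 - 1.69/8.1333) = 0.7922
Step 3: prox(x) = [2.0791, -6.0986]
||prox(x)|| = 6.4433
Step 4: Proximal objective.
0.5*||prox-x||^2 = 1.4281
lambda*||prox|| = 10.8892
Total = 12.3171


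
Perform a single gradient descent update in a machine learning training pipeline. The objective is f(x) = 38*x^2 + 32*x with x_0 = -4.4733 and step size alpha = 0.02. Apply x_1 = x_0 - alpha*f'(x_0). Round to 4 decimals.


We compute the gradient at x_0 and apply the update.
f'(x) = 76*x + 32
f'(-4.4733) = 76*-4.4733 + 32 = -307.9708
x_1 = -4.4733 - 0.02*-307.9708 = 1.6861


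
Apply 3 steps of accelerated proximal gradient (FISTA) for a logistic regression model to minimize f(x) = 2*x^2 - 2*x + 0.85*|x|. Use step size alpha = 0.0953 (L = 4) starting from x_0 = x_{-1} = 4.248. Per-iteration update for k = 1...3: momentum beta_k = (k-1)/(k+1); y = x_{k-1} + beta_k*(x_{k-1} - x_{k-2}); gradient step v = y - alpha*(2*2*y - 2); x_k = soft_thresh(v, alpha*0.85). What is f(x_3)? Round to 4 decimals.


FISTA on f(x) = 2*x^2 - 2*x + 0.85*|x|
L = 4, alpha = 0.0953
Iteration 1: beta = 0.0, y = 4.248 + 0.0*(4.248 - 4.248) = 4.248
  grad(y) = 14.992, v = y - alpha*grad = 2.8193
  prox(v) = soft_thresh(2.8193, 0.081) = 2.7383
Iteration 2: beta = 0.3333, y = 2.7383 + 0.3333*(2.7383 - 4.248) = 2.235
  grad(y) = 6.94, v = y - alpha*grad = 1.5736
  prox(v) = soft_thresh(1.5736, 0.081) = 1.4926
Iteration 3: beta = 0.5, y = 1.4926 + 0.5*(1.4926 - 2.7383) = 0.8698
  grad(y) = 1.4792, v = y - alpha*grad = 0.7288
  prox(v) = soft_thresh(0.7288, 0.081) = 0.6478
f(x_3) = 2*0.6478^2 - 2*0.6478 + 0.85*|0.6478| = 0.0944


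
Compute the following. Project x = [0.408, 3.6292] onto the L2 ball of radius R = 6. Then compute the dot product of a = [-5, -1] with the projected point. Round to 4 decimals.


Step 1: Compute ||x|| (intermediates to 6 decimals).
||x|| = sqrt(0.408^2 + 3.6292^2) = 3.652062
Step 2: Project.
Since ||x|| <= R, proj = x (no scaling needed).
proj(x) = [0.408, 3.6292]
Step 3: Dot product.
a^T * proj(x) = -5*0.408 - 1*3.6292 = -5.6692


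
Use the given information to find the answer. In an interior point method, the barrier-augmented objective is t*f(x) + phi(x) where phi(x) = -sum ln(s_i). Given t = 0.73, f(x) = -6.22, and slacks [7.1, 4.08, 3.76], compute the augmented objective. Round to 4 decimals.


Step 1: Compute log-barrier.
ln values: [1.9601, 1.4061, 1.3244]
phi = -(1.9601 + 1.4061 + 1.3244) = -4.6906
Step 2: Compute augmented objective.
t*f(x) = 0.73*-6.22 = -4.5406
Total = -4.5406 - 4.6906 = -9.2312


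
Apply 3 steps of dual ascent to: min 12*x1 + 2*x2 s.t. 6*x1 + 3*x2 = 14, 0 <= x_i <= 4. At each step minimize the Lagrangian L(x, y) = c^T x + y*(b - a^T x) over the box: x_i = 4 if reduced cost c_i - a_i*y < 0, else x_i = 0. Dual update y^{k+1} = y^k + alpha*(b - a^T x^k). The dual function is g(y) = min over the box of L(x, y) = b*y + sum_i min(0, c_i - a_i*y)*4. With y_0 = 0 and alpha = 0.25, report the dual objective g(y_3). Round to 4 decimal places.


Dual ascent for LP: min 12*x1 + 2*x2, 6*x1 + 3*x2 = 14, 0 <= x_i <= 4
Step 1: y^k = 0.0, reduced costs: (12.0, 2.0)
  x^k = (0.0, 0.0), subgradient = b - a^T x = 14.0
  y^{k+1} = 0.0 + 0.25*14.0 = 3.5
Step 2: y^k = 3.5, reduced costs: (-9.0, -8.5)
  x^k = (4.0, 4.0), subgradient = b - a^T x = -22.0
  y^{k+1} = 3.5 + 0.25*-22.0 = -2.0
Step 3: y^k = -2.0, reduced costs: (24.0, 8.0)
  x^k = (0.0, 0.0), subgradient = b - a^T x = 14.0
  y^{k+1} = -2.0 + 0.25*14.0 = 1.5
Dual objective at y_3 = 1.5: reduced costs (3.0, -2.5), box minimizer x = (0.0, 4.0)
g(y_3) = b*y + (c1 - a1*y)*x1 + (c2 - a2*y)*x2 = 14*1.5 + 3.0*0.0 + (-2.5)*4.0 = 21.0 + 0.0 - 10.0 = 11.0


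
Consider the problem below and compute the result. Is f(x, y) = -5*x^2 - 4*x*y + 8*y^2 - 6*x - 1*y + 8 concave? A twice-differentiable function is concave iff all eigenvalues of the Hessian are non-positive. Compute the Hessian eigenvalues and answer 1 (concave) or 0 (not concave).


The Hessian of f(x,y) = -5*x^2 - 4*x*y + 8*y^2 - 6*x - 1*y + 8 is:
H = [[-10, -4], [-4, 16]]
Trace = -10 + 16 = 6
Determinant = -10*16 - (-4)^2 = -176
Discriminant = (6)^2 - 4*-176 = 740.0
Eigenvalues: lambda_1 = -10.6015, lambda_2 = 16.6015
The function is not concave.

0


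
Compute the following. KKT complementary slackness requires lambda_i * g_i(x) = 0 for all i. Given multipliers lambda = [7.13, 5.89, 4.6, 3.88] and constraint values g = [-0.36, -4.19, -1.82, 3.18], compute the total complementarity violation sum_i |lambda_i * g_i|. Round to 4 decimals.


KKT complementary slackness check:
lambda_1 * g_1 = 7.13 * -0.36 = -2.5668
lambda_2 * g_2 = 5.89 * -4.19 = -24.6791
lambda_3 * g_3 = 4.6 * -1.82 = -8.372
lambda_4 * g_4 = 3.88 * 3.18 = 12.3384
Total violation = 2.5668 + 24.6791 + 8.372 + 12.3384 = 47.9563


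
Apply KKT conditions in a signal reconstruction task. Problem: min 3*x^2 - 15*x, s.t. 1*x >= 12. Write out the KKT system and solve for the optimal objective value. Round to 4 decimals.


Step 1: Try lambda = 0 (constraint inactive).
x_unc = 15/(2*3) = 2.5
Check: 1*2.5 = 2.5 < 12 -- violated!
Step 2: Constraint must be active: 1*x = 12
x* = 12/1 = 12.0
lambda = (2*3*12.0 - 15)/1 = 57.0
Step 3: Compute optimal value.
f(x*) = 3*12.0^2 - 15*12.0 = 252.0


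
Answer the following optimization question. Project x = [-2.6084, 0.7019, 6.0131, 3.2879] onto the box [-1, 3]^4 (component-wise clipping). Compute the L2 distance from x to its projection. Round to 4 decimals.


Project each component onto [-1, 3].
clip(-2.6084) = -1.0, clip(0.7019) = 0.7019, clip(6.0131) = 3.0, clip(3.2879) = 3.0
Projection = [-1.0, 0.7019, 3.0, 3.0]
Squared diffs: [2.587, 0.0, 9.0788, 0.0829]
Distance = sqrt(11.7487) = 3.4276


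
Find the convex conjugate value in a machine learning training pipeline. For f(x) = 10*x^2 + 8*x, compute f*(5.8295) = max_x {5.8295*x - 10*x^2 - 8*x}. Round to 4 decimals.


f*(y) = sup_x {y*x - a*x^2 - b*x} = sup_x {(y-b)*x - a*x^2}
FOC: (y - b) - 2a*x = 0 => x* = (y - b)/(2a)
x* = (5.8295 - 8)/(2*10) = -0.1085
f*(5.8295) = (y-b)^2/(4a) = (5.8295 - 8)^2/(4*10)
= 4.7111/40 = 0.1178


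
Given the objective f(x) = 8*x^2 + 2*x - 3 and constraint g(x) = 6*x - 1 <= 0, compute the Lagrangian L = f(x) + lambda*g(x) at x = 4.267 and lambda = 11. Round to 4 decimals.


Step 1: Evaluate f(x).
f(4.267) = 8*4.267^2 + 2*4.267 - 3 = 151.1923
Step 2: Evaluate g(x).
g(4.267) = 6*4.267 - 1 = 24.602
Step 3: Compute Lagrangian.
L = 151.1923 + 11*24.602 = 421.8143


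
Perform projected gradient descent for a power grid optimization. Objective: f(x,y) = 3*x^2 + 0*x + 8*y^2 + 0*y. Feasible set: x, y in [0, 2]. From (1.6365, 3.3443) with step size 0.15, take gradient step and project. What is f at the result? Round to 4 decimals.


Step 1: Compute gradient at (1.6365, 3.3443).
grad_x = 2*3*1.6365 + 0 = 9.819
grad_y = 2*8*3.3443 + 0 = 53.5088
Step 2: Gradient step.
x_raw = 1.6365 - 0.15*9.819 = 0.1637
y_raw = 3.3443 - 0.15*53.5088 = -4.682
Step 3: Project onto [0, 2].
x_proj = clip(0.1637) = 0.1637
y_proj = clip(-4.682) = 0.0
Step 4: Evaluate f.
f(0.1637, 0.0) = 0.0803


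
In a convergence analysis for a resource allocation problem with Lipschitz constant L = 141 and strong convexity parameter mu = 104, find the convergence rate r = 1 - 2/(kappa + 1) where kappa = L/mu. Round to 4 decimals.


Step 1: Compute the condition number.
kappa = L/mu = 141/104 = 1.3558
Step 2: Compute the convergence rate.
r = 1 - 2/(kappa + 1) = 1 - 2*mu/(L + mu) = (L - mu)/(L + mu) = 37/245 = 0.151


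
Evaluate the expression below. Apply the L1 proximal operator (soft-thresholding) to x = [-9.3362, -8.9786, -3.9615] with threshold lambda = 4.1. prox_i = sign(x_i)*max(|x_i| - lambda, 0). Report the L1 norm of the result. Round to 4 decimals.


Soft-thresholding with lambda = 4.1:
prox(-9.3362) = sign(-9.3362)*max(|-9.3362| - 4.1, 0) = -5.2362
prox(-8.9786) = sign(-8.9786)*max(|-8.9786| - 4.1, 0) = -4.8786
prox(-3.9615) = sign(-3.9615)*max(|-3.9615| - 4.1, 0) = 0.0
prox(x) = [-5.2362, -4.8786, 0.0]
||prox(x)||_1 = 5.2362 + 4.8786 + 0.0 = 10.1148


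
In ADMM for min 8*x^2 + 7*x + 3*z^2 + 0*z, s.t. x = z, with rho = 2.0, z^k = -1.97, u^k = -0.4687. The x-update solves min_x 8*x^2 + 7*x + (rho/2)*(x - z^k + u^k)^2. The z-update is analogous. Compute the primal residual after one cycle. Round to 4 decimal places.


ADMM iteration with rho = 2.0, z^k = -1.97, u^k = -0.4687
Step 1: x-update.
Minimize 8*x^2 + 7*x + (2.0/2)*(x + 1.97 - 0.4687)^2
FOC: (2*8 + 2.0)*x = -7 + 2.0*(-1.97 + 0.4687)
x^{k+1} = -0.5557
Step 2: z-update.
Minimize 3*z^2 + 0*z + (2.0/2)*(-0.5557 - z - 0.4687)^2
FOC: (2*3 + 2.0)*z = 0 + 2.0*(-0.5557 - 0.4687)
z^{k+1} = -0.2561
Step 3: u-update.
u^{k+1} = -0.4687 - 0.5557 + 0.2561 = -0.7683
Step 4: Primal residual = |-0.5557 + 0.2561| = 0.2996


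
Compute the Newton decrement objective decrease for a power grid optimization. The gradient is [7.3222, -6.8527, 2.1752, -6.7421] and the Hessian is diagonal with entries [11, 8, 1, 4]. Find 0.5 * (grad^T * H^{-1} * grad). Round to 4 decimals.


Step 1: H is diagonal, so H^(-1) * g = [0.6657, -0.8566, 2.1752, -1.6855].
Step 2: g^T H^(-1) g = sum_i g_i^2 / H_ii
  = (7.3222)^2/11 + (-6.8527)^2/8 + (2.1752)^2/1 + (-6.7421)^2/4
  = 4.8741 + 5.8699 + 4.7315 + 11.364 = 26.8395
Step 3: Objective decrease = 0.5 * g^T H^(-1) g = 13.4197


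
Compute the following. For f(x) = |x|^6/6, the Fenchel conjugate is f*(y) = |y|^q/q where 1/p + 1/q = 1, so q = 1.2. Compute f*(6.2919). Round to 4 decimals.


The conjugate exponent q satisfies 1/p + 1/q = 1.
p = 6, so q = 6/(6 - 1) = 1.2
|y|^q = 6.2919^1.2 = 9.0895
f*(6.2919) = 9.0895 / 1.2 = 7.5746


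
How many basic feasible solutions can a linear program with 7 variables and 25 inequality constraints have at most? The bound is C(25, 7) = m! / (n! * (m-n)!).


Each vertex corresponds to some choice of n active constraints out of m, so the number of vertices is at most C(m, n) = m! / (n!(m-n)!).
m = 25, n = 7
Numerator: 25 * 24 * 23 * 22 * 21 * 20 * 19
Denominator: 7! = 5040
C(25, 7) = 480700


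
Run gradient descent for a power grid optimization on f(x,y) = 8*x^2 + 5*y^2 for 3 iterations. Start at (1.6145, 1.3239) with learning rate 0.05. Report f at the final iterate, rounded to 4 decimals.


Gradient descent on f(x,y) = 8*x^2 + 5*y^2.
Starting point: (1.6145, 1.3239), alpha = 0.05
Step 1: grad_x = 2*8*1.6145 = 25.832, grad_y = 2*5*1.3239 = 13.239
  x_1 = 1.6145 - 0.05*25.832 = 0.3229
  y_1 = 1.3239 - 0.05*13.239 = 0.662
Step 2: grad_x = 2*8*0.3229 = 5.1664, grad_y = 2*5*0.662 = 6.6195
  x_2 = 0.3229 - 0.05*5.1664 = 0.0646
  y_2 = 0.662 - 0.05*6.6195 = 0.331
Step 3: grad_x = 2*8*0.0646 = 1.0333, grad_y = 2*5*0.331 = 3.3098
  x_3 = 0.0646 - 0.05*1.0333 = 0.0129
  y_3 = 0.331 - 0.05*3.3098 = 0.1655
f(0.0129, 0.1655) = 8*0.0129^2 + 5*0.1655^2 = 0.1383


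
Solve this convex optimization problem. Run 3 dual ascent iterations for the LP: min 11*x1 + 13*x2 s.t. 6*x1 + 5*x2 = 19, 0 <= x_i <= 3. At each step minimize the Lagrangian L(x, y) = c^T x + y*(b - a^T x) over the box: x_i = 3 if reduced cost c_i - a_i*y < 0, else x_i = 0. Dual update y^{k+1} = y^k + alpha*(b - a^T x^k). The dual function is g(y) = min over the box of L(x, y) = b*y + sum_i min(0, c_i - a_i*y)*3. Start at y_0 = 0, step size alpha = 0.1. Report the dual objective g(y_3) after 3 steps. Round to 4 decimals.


Dual ascent for LP: min 11*x1 + 13*x2, 6*x1 + 5*x2 = 19, 0 <= x_i <= 3
Step 1: y^k = 0.0, reduced costs: (11.0, 13.0)
  x^k = (0.0, 0.0), subgradient = b - a^T x = 19.0
  y^{k+1} = 0.0 + 0.1*19.0 = 1.9
Step 2: y^k = 1.9, reduced costs: (-0.4, 3.5)
  x^k = (3.0, 0.0), subgradient = b - a^T x = 1.0
  y^{k+1} = 1.9 + 0.1*1.0 = 2.0
Step 3: y^k = 2.0, reduced costs: (-1.0, 3.0)
  x^k = (3.0, 0.0), subgradient = b - a^T x = 1.0
  y^{k+1} = 2.0 + 0.1*1.0 = 2.1
Dual objective at y_3 = 2.1: reduced costs (-1.6, 2.5), box minimizer x = (3.0, 0.0)
g(y_3) = b*y + (c1 - a1*y)*x1 + (c2 - a2*y)*x2 = 19*2.1 + (-1.6)*3.0 + 2.5*0.0 = 39.9 - 4.8 + 0.0 = 35.1


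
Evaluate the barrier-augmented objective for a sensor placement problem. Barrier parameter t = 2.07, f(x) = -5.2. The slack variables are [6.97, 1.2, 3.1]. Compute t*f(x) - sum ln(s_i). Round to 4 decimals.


Step 1: Compute log-barrier.
ln values: [1.9416, 0.1823, 1.1314]
phi = -(1.9416 + 0.1823 + 1.1314) = -3.2553
Step 2: Compute augmented objective.
t*f(x) = 2.07*-5.2 = -10.764
Total = -10.764 - 3.2553 = -14.0193


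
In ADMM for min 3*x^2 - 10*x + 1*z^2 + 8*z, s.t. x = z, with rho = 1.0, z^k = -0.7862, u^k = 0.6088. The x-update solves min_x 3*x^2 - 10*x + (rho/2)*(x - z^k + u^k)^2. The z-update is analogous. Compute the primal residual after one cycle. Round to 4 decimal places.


ADMM iteration with rho = 1.0, z^k = -0.7862, u^k = 0.6088
Step 1: x-update.
Minimize 3*x^2 - 10*x + (1.0/2)*(x + 0.7862 + 0.6088)^2
FOC: (2*3 + 1.0)*x = 10 + 1.0*(-0.7862 - 0.6088)
x^{k+1} = 1.2293
Step 2: z-update.
Minimize 1*z^2 + 8*z + (1.0/2)*(1.2293 - z + 0.6088)^2
FOC: (2*1 + 1.0)*z = -8 + 1.0*(1.2293 + 0.6088)
z^{k+1} = -2.054
Step 3: u-update.
u^{k+1} = 0.6088 + 1.2293 + 2.054 = 3.8921
Step 4: Primal residual = |1.2293 + 2.054| = 3.2833


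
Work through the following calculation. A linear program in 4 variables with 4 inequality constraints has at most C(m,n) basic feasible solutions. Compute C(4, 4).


Each vertex corresponds to some choice of n active constraints out of m, so the number of vertices is at most C(m, n) = m! / (n!(m-n)!).
m = 4, n = 4
Numerator: 4 * 3 * 2 * 1
Denominator: 4! = 24
C(4, 4) = 1


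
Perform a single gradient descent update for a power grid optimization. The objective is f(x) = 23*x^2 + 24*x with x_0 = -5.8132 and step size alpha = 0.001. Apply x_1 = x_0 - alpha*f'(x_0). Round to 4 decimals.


We compute the gradient at x_0 and apply the update.
f'(x) = 46*x + 24
f'(-5.8132) = 46*-5.8132 + 24 = -243.4072
x_1 = -5.8132 - 0.001*-243.4072 = -5.5698


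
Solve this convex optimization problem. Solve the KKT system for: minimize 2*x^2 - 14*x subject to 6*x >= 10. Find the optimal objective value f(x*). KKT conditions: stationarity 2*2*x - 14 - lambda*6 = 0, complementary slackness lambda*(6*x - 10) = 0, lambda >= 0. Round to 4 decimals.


Step 1: Try lambda = 0 (constraint inactive).
Stationarity: 2*2*x - 14 = 0
x* = 14/(2*2) = 3.5
Check constraint: 6*3.5 = 21.0 >= 10 -- satisfied.
Step 2: Compute optimal value.
f(x*) = 2*3.5^2 - 14*3.5 = -24.5
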